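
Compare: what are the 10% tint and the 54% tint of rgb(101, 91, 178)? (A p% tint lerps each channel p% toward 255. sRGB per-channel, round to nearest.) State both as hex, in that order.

10% tint:
  R: 101 + 0.1×(255−101) = 101 + 15.4 = 116.4 → 116
  G: 91 + 0.1×(255−91) = 91 + 16.4 = 107.4 → 107
  B: 178 + 0.1×(255−178) = 178 + 7.7 = 185.7 → 186
  → #746BBA
54% tint:
  R: 101 + 0.54×(255−101) = 101 + 83.16 = 184.16 → 184
  G: 91 + 0.54×(255−91) = 91 + 88.56 = 179.56 → 180
  B: 178 + 41.58 = 219.58 → 220
  → #B8B4DC

#746BBA, #B8B4DC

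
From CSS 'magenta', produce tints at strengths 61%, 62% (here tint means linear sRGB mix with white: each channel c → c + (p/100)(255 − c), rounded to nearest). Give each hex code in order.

CSS magenta is rgb(255, 0, 255).
61%: (255→255, 0 + 155.55 = 155.55→156, 255→255) → #FF9CFF
62%: (255→255, 0 + 158.1 = 158.1→158, 255→255) → #FF9EFF

#FF9CFF, #FF9EFF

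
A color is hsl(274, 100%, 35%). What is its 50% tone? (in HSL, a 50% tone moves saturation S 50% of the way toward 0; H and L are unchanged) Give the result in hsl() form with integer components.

S moves 50% from 100 toward 0: 100 − 50 = 50 → 50.
H and L are unchanged.

hsl(274, 50%, 35%)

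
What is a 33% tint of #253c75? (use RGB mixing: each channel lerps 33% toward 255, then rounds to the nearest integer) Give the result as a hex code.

#6d7ca3

#253c75 is rgb(37, 60, 117).
A 33% tint moves each channel 33% toward 255:
  R: 37 + 0.33×(255−37) = 37 + 71.94 = 108.94 → 109
  G: 60 + 64.35 = 124.35 → 124
  B: 117 + 0.33×(255−117) = 117 + 45.54 = 162.54 → 163
rgb(109, 124, 163) = #6d7ca3.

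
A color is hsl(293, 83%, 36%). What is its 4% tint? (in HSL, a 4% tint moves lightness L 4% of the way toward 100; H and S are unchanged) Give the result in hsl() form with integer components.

L moves 4% from 36 toward 100: 36 + 2.56 = 38.56 → 39.
H and S are unchanged.

hsl(293, 83%, 39%)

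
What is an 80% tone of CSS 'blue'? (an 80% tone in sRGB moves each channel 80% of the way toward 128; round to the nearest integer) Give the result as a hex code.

CSS blue is rgb(0, 0, 255).
An 80% tone moves each channel 80% toward 128:
  R: 0 + 0.8×(128−0) = 0 + 102.4 = 102.4 → 102
  G: 0 + 102.4 = 102.4 → 102
  B: 255 − 101.6 = 153.4 → 153
rgb(102, 102, 153) = #666699.

#666699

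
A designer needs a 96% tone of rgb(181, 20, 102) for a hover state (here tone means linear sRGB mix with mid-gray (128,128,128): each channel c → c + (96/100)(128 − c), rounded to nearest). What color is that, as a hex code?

#827C7F

Per channel, c → c + 0.96(128 − c):
  R: 181 + 0.96×(128−181) = 181 − 50.88 = 130.12 → 130
  G: 20 + 0.96×(128−20) = 20 + 103.68 = 123.68 → 124
  B: 102 + 24.96 = 126.96 → 127
rgb(130, 124, 127) = #827C7F.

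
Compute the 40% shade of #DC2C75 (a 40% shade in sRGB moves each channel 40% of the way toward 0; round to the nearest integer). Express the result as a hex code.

#DC2C75 is rgb(220, 44, 117).
A 40% shade moves each channel 40% toward 0:
  R: 220 − 88 = 132 → 132
  G: 44 + 0.4×(0−44) = 44 − 17.6 = 26.4 → 26
  B: 117 + 0.4×(0−117) = 117 − 46.8 = 70.2 → 70
rgb(132, 26, 70) = #841A46.

#841A46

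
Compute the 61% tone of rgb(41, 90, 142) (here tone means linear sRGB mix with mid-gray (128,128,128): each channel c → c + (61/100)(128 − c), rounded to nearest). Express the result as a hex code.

A 61% tone moves each channel 61% toward 128:
  R: 41 + 0.61×(128−41) = 41 + 53.07 = 94.07 → 94
  G: 90 + 0.61×(128−90) = 90 + 23.18 = 113.18 → 113
  B: 142 − 8.54 = 133.46 → 133
rgb(94, 113, 133) = #5E7185.

#5E7185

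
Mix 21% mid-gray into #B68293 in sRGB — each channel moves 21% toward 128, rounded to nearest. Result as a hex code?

#B68293 is rgb(182, 130, 147).
Lerp each channel 21% toward 128:
  R: 182 + 0.21×(128−182) = 182 − 11.34 = 170.66 → 171
  G: 130 − 0.42 = 129.58 → 130
  B: 147 − 3.99 = 143.01 → 143
rgb(171, 130, 143) = #AB828F.

#AB828F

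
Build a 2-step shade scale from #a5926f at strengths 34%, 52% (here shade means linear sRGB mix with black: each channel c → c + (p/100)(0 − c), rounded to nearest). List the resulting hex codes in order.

#a5926f is rgb(165, 146, 111).
34%: (165 − 56.1 = 108.9→109, 146 − 49.64 = 96.36→96, 111 − 37.74 = 73.26→73) → #6d6049
52%: (165 − 85.8 = 79.2→79, 146 − 75.92 = 70.08→70, 111 − 57.72 = 53.28→53) → #4f4635

#6d6049, #4f4635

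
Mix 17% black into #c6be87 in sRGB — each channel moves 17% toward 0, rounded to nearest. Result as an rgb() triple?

#c6be87 is rgb(198, 190, 135).
Lerp each channel 17% toward 0:
  R: 198 − 33.66 = 164.34 → 164
  G: 190 + 0.17×(0−190) = 190 − 32.3 = 157.7 → 158
  B: 135 − 22.95 = 112.05 → 112

rgb(164, 158, 112)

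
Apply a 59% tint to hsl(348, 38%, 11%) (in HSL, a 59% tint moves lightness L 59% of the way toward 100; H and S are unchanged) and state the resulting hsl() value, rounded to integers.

L moves 59% from 11 toward 100: 11 + 52.51 = 63.51 → 64.
H and S are unchanged.

hsl(348, 38%, 64%)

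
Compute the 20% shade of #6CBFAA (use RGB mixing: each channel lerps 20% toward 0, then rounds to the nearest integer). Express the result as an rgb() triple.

rgb(86, 153, 136)

#6CBFAA is rgb(108, 191, 170).
Per channel, c → c + 0.2(0 − c):
  R: 108 − 21.6 = 86.4 → 86
  G: 191 + 0.2×(0−191) = 191 − 38.2 = 152.8 → 153
  B: 170 − 34 = 136 → 136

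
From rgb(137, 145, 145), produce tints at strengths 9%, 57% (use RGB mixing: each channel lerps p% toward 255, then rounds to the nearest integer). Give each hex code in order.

9%: (137 + 10.62 = 147.62→148, 145 + 9.9 = 154.9→155, 145 + 9.9 = 154.9→155) → #949B9B
57%: (137 + 67.26 = 204.26→204, 145 + 62.7 = 207.7→208, 145 + 62.7 = 207.7→208) → #CCD0D0

#949B9B, #CCD0D0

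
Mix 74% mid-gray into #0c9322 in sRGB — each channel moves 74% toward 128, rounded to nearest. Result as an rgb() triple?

#0c9322 is rgb(12, 147, 34).
Per channel, c → c + 0.74(128 − c):
  R: 12 + 0.74×(128−12) = 12 + 85.84 = 97.84 → 98
  G: 147 − 14.06 = 132.94 → 133
  B: 34 + 69.56 = 103.56 → 104

rgb(98, 133, 104)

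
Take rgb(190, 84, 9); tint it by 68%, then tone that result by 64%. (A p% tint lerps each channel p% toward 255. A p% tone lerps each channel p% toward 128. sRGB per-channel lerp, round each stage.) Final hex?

#A69A91

A 68% tint moves each channel 68% toward 255:
  R: 190 + 0.68×(255−190) = 190 + 44.2 = 234.2 → 234
  G: 84 + 0.68×(255−84) = 84 + 116.28 = 200.28 → 200
  B: 9 + 0.68×(255−9) = 9 + 167.28 = 176.28 → 176
After the tint: rgb(234, 200, 176) = #EAC8B0.
A 64% tone moves each channel 64% toward 128:
  R: 234 − 67.84 = 166.16 → 166
  G: 200 − 46.08 = 153.92 → 154
  B: 176 − 30.72 = 145.28 → 145
rgb(166, 154, 145) = #A69A91.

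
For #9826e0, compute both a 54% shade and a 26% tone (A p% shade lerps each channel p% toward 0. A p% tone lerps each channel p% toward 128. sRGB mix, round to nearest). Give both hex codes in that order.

#9826e0 is rgb(152, 38, 224).
54% shade:
  R: 152 − 82.08 = 69.92 → 70
  G: 38 + 0.54×(0−38) = 38 − 20.52 = 17.48 → 17
  B: 224 + 0.54×(0−224) = 224 − 120.96 = 103.04 → 103
  → #461167
26% tone:
  R: 152 + 0.26×(128−152) = 152 − 6.24 = 145.76 → 146
  G: 38 + 0.26×(128−38) = 38 + 23.4 = 61.4 → 61
  B: 224 + 0.26×(128−224) = 224 − 24.96 = 199.04 → 199
  → #923dc7

#461167, #923dc7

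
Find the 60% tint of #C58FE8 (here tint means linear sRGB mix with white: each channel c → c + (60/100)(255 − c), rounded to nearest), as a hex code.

#E8D2F6

#C58FE8 is rgb(197, 143, 232).
Per channel, c → c + 0.6(255 − c):
  R: 197 + 0.6×(255−197) = 197 + 34.8 = 231.8 → 232
  G: 143 + 67.2 = 210.2 → 210
  B: 232 + 0.6×(255−232) = 232 + 13.8 = 245.8 → 246
rgb(232, 210, 246) = #E8D2F6.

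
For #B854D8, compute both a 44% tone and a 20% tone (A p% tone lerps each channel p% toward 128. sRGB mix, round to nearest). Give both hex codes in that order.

#9F67B1, #AD5DC6

#B854D8 is rgb(184, 84, 216).
44% tone:
  R: 184 − 24.64 = 159.36 → 159
  G: 84 + 19.36 = 103.36 → 103
  B: 216 − 38.72 = 177.28 → 177
  → #9F67B1
20% tone:
  R: 184 − 11.2 = 172.8 → 173
  G: 84 + 0.2×(128−84) = 84 + 8.8 = 92.8 → 93
  B: 216 − 17.6 = 198.4 → 198
  → #AD5DC6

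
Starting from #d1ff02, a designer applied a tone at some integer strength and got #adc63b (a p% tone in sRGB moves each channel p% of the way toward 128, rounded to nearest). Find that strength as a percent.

45%

#d1ff02 is rgb(209, 255, 2); #adc63b is rgb(173, 198, 59).
On the G channel (widest range): 198 ≈ 255 + (p/100)(128 − 255), so p ≈ 100×(198 − 255)/(128 − 255) = -5700/-127 = 44.88.
p = 45 reproduces all three channels after rounding.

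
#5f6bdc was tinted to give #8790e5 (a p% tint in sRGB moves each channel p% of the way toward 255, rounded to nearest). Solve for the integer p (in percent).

25%

#5f6bdc is rgb(95, 107, 220); #8790e5 is rgb(135, 144, 229).
On the R channel (widest range): 135 ≈ 95 + (p/100)(255 − 95), so p ≈ 100×(135 − 95)/(255 − 95) = 4000/160 = 25.00.
p = 25 reproduces all three channels after rounding.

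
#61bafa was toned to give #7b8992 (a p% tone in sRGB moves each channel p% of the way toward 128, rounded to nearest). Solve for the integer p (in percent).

#61bafa is rgb(97, 186, 250); #7b8992 is rgb(123, 137, 146).
On the B channel (widest range): 146 ≈ 250 + (p/100)(128 − 250), so p ≈ 100×(146 − 250)/(128 − 250) = -10400/-122 = 85.25.
p = 85 reproduces all three channels after rounding.

85%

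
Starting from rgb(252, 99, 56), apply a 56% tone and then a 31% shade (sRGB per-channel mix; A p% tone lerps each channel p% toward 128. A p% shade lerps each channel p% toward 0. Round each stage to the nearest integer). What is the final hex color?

#7E4F42

Lerp each channel 56% toward 128:
  R: 252 + 0.56×(128−252) = 252 − 69.44 = 182.56 → 183
  G: 99 + 16.24 = 115.24 → 115
  B: 56 + 0.56×(128−56) = 56 + 40.32 = 96.32 → 96
After the tone: rgb(183, 115, 96) = #B77360.
Lerp each channel 31% toward 0:
  R: 183 − 56.73 = 126.27 → 126
  G: 115 − 35.65 = 79.35 → 79
  B: 96 − 29.76 = 66.24 → 66
rgb(126, 79, 66) = #7E4F42.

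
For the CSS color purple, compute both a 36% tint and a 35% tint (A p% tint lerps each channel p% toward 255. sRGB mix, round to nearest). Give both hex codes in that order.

CSS purple is rgb(128, 0, 128).
36% tint:
  R: 128 + 45.72 = 173.72 → 174
  G: 0 + 0.36×(255−0) = 0 + 91.8 = 91.8 → 92
  B: 128 + 0.36×(255−128) = 128 + 45.72 = 173.72 → 174
  → #AE5CAE
35% tint:
  R: 128 + 44.45 = 172.45 → 172
  G: 0 + 0.35×(255−0) = 0 + 89.25 = 89.25 → 89
  B: 128 + 44.45 = 172.45 → 172
  → #AC59AC

#AE5CAE, #AC59AC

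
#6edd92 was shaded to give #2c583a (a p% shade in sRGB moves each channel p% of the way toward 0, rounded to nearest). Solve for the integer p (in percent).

60%

#6edd92 is rgb(110, 221, 146); #2c583a is rgb(44, 88, 58).
On the G channel (widest range): 88 ≈ 221 + (p/100)(0 − 221), so p ≈ 100×(88 − 221)/(0 − 221) = -13300/-221 = 60.18.
p = 60 reproduces all three channels after rounding.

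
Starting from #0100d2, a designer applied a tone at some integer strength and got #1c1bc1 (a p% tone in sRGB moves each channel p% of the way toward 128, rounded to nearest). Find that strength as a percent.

#0100d2 is rgb(1, 0, 210); #1c1bc1 is rgb(28, 27, 193).
On the G channel (widest range): 27 ≈ 0 + (p/100)(128 − 0), so p ≈ 100×(27 − 0)/(128 − 0) = 2700/128 = 21.09.
p = 21 reproduces all three channels after rounding.

21%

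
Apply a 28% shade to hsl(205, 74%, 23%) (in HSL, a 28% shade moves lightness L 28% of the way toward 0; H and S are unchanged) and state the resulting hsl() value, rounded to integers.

hsl(205, 74%, 17%)

L moves 28% from 23 toward 0: 23 − 6.44 = 16.56 → 17.
H and S are unchanged.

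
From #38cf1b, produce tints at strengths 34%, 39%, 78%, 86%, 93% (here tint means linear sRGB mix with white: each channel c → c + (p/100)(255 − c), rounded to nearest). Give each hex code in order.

#38cf1b is rgb(56, 207, 27).
34%: (56 + 67.66 = 123.66→124, 207 + 16.32 = 223.32→223, 27 + 77.52 = 104.52→105) → #7cdf69
39%: (56 + 77.61 = 133.61→134, 207 + 18.72 = 225.72→226, 27 + 88.92 = 115.92→116) → #86e274
78%: (56 + 155.22 = 211.22→211, 207 + 37.44 = 244.44→244, 27 + 177.84 = 204.84→205) → #d3f4cd
86%: (56 + 171.14 = 227.14→227, 207 + 41.28 = 248.28→248, 27 + 196.08 = 223.08→223) → #e3f8df
93%: (56 + 185.07 = 241.07→241, 207 + 44.64 = 251.64→252, 27 + 212.04 = 239.04→239) → #f1fcef

#7cdf69, #86e274, #d3f4cd, #e3f8df, #f1fcef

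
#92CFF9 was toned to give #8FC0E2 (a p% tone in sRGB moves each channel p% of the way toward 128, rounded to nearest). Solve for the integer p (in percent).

#92CFF9 is rgb(146, 207, 249); #8FC0E2 is rgb(143, 192, 226).
On the B channel (widest range): 226 ≈ 249 + (p/100)(128 − 249), so p ≈ 100×(226 − 249)/(128 − 249) = -2300/-121 = 19.01.
p = 19 reproduces all three channels after rounding.

19%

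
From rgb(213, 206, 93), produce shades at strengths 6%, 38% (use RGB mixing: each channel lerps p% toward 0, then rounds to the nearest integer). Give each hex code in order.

#C8C257, #84803A

6%: (213 − 12.78 = 200.22→200, 206 − 12.36 = 193.64→194, 93 − 5.58 = 87.42→87) → #C8C257
38%: (213 − 80.94 = 132.06→132, 206 − 78.28 = 127.72→128, 93 − 35.34 = 57.66→58) → #84803A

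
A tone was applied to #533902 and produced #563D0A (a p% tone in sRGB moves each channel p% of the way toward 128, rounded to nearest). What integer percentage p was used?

#533902 is rgb(83, 57, 2); #563D0A is rgb(86, 61, 10).
On the B channel (widest range): 10 ≈ 2 + (p/100)(128 − 2), so p ≈ 100×(10 − 2)/(128 − 2) = 800/126 = 6.35.
p = 6 reproduces all three channels after rounding.

6%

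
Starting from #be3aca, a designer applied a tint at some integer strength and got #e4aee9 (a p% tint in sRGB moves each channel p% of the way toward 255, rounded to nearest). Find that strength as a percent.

59%

#be3aca is rgb(190, 58, 202); #e4aee9 is rgb(228, 174, 233).
On the G channel (widest range): 174 ≈ 58 + (p/100)(255 − 58), so p ≈ 100×(174 − 58)/(255 − 58) = 11600/197 = 58.88.
p = 59 reproduces all three channels after rounding.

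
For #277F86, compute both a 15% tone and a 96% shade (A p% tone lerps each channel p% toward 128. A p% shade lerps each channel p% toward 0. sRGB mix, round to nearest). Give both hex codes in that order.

#347F85, #020505

#277F86 is rgb(39, 127, 134).
15% tone:
  R: 39 + 0.15×(128−39) = 39 + 13.35 = 52.35 → 52
  G: 127 + 0.15×(128−127) = 127 + 0.15 = 127.15 → 127
  B: 134 − 0.9 = 133.1 → 133
  → #347F85
96% shade:
  R: 39 − 37.44 = 1.56 → 2
  G: 127 − 121.92 = 5.08 → 5
  B: 134 + 0.96×(0−134) = 134 − 128.64 = 5.36 → 5
  → #020505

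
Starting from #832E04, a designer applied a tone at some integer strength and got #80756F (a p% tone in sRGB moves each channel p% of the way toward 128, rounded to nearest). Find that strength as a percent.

#832E04 is rgb(131, 46, 4); #80756F is rgb(128, 117, 111).
On the B channel (widest range): 111 ≈ 4 + (p/100)(128 − 4), so p ≈ 100×(111 − 4)/(128 − 4) = 10700/124 = 86.29.
p = 86 reproduces all three channels after rounding.

86%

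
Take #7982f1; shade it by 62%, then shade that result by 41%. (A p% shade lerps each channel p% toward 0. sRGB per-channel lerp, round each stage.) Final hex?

#7982f1 is rgb(121, 130, 241).
Lerp each channel 62% toward 0:
  R: 121 + 0.62×(0−121) = 121 − 75.02 = 45.98 → 46
  G: 130 + 0.62×(0−130) = 130 − 80.6 = 49.4 → 49
  B: 241 − 149.42 = 91.58 → 92
After the shade: rgb(46, 49, 92) = #2e315c.
Per channel, c → c + 0.41(0 − c):
  R: 46 + 0.41×(0−46) = 46 − 18.86 = 27.14 → 27
  G: 49 + 0.41×(0−49) = 49 − 20.09 = 28.91 → 29
  B: 92 − 37.72 = 54.28 → 54
rgb(27, 29, 54) = #1b1d36.

#1b1d36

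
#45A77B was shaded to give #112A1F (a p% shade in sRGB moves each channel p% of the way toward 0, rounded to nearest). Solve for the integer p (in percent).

#45A77B is rgb(69, 167, 123); #112A1F is rgb(17, 42, 31).
On the G channel (widest range): 42 ≈ 167 + (p/100)(0 − 167), so p ≈ 100×(42 − 167)/(0 − 167) = -12500/-167 = 74.85.
p = 75 reproduces all three channels after rounding.

75%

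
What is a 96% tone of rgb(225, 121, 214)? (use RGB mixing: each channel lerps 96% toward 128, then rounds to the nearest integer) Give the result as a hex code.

#848083

Per channel, c → c + 0.96(128 − c):
  R: 225 − 93.12 = 131.88 → 132
  G: 121 + 0.96×(128−121) = 121 + 6.72 = 127.72 → 128
  B: 214 − 82.56 = 131.44 → 131
rgb(132, 128, 131) = #848083.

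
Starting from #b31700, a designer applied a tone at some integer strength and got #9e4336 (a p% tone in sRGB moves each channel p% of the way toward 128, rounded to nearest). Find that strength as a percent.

#b31700 is rgb(179, 23, 0); #9e4336 is rgb(158, 67, 54).
On the B channel (widest range): 54 ≈ 0 + (p/100)(128 − 0), so p ≈ 100×(54 − 0)/(128 − 0) = 5400/128 = 42.19.
p = 42 reproduces all three channels after rounding.

42%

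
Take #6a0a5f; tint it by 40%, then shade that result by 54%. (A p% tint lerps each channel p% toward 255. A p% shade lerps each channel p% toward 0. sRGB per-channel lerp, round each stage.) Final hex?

#4c3249

#6a0a5f is rgb(106, 10, 95).
A 40% tint moves each channel 40% toward 255:
  R: 106 + 0.4×(255−106) = 106 + 59.6 = 165.6 → 166
  G: 10 + 0.4×(255−10) = 10 + 98 = 108 → 108
  B: 95 + 64 = 159 → 159
After the tint: rgb(166, 108, 159) = #a66c9f.
Per channel, c → c + 0.54(0 − c):
  R: 166 − 89.64 = 76.36 → 76
  G: 108 − 58.32 = 49.68 → 50
  B: 159 − 85.86 = 73.14 → 73
rgb(76, 50, 73) = #4c3249.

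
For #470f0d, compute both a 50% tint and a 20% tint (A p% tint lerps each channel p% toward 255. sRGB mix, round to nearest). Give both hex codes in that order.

#470f0d is rgb(71, 15, 13).
50% tint:
  R: 71 + 92 = 163 → 163
  G: 15 + 120 = 135 → 135
  B: 13 + 0.5×(255−13) = 13 + 121 = 134 → 134
  → #a38786
20% tint:
  R: 71 + 0.2×(255−71) = 71 + 36.8 = 107.8 → 108
  G: 15 + 0.2×(255−15) = 15 + 48 = 63 → 63
  B: 13 + 48.4 = 61.4 → 61
  → #6c3f3d

#a38786, #6c3f3d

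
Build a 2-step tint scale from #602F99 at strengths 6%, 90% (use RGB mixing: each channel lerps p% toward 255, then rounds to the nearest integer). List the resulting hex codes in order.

#6A3B9F, #EFEAF5

#602F99 is rgb(96, 47, 153).
6%: (96 + 9.54 = 105.54→106, 47 + 12.48 = 59.48→59, 153 + 6.12 = 159.12→159) → #6A3B9F
90%: (96 + 143.1 = 239.1→239, 47 + 187.2 = 234.2→234, 153 + 91.8 = 244.8→245) → #EFEAF5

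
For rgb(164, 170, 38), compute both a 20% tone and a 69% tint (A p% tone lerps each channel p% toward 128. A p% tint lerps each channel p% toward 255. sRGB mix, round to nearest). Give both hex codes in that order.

#9da238, #e3e5bc

20% tone:
  R: 164 − 7.2 = 156.8 → 157
  G: 170 − 8.4 = 161.6 → 162
  B: 38 + 18 = 56 → 56
  → #9da238
69% tint:
  R: 164 + 0.69×(255−164) = 164 + 62.79 = 226.79 → 227
  G: 170 + 0.69×(255−170) = 170 + 58.65 = 228.65 → 229
  B: 38 + 0.69×(255−38) = 38 + 149.73 = 187.73 → 188
  → #e3e5bc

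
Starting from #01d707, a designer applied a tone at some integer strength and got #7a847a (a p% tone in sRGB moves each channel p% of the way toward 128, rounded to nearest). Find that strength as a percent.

95%

#01d707 is rgb(1, 215, 7); #7a847a is rgb(122, 132, 122).
On the R channel (widest range): 122 ≈ 1 + (p/100)(128 − 1), so p ≈ 100×(122 − 1)/(128 − 1) = 12100/127 = 95.28.
p = 95 reproduces all three channels after rounding.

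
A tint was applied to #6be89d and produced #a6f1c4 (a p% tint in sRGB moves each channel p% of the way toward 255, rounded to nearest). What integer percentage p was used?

40%

#6be89d is rgb(107, 232, 157); #a6f1c4 is rgb(166, 241, 196).
On the R channel (widest range): 166 ≈ 107 + (p/100)(255 − 107), so p ≈ 100×(166 − 107)/(255 − 107) = 5900/148 = 39.86.
p = 40 reproduces all three channels after rounding.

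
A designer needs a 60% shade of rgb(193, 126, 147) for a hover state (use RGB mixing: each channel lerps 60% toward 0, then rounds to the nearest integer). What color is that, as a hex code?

A 60% shade moves each channel 60% toward 0:
  R: 193 + 0.6×(0−193) = 193 − 115.8 = 77.2 → 77
  G: 126 + 0.6×(0−126) = 126 − 75.6 = 50.4 → 50
  B: 147 − 88.2 = 58.8 → 59
rgb(77, 50, 59) = #4D323B.

#4D323B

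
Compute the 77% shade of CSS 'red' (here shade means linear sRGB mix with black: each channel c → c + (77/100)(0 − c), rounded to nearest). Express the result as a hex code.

CSS red is rgb(255, 0, 0).
Lerp each channel 77% toward 0:
  R: 255 − 196.35 = 58.65 → 59
  G: 0 + 0.77×(0−0) = 0 + 0 = 0 → 0
  B: 0 + 0.77×(0−0) = 0 + 0 = 0 → 0
rgb(59, 0, 0) = #3b0000.

#3b0000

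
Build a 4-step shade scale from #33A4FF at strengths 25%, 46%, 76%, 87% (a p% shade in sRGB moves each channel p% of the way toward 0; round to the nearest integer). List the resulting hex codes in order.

#267BBF, #1C598A, #0C273D, #071521

#33A4FF is rgb(51, 164, 255).
25%: (51 − 12.75 = 38.25→38, 164 − 41 = 123→123, 255 − 63.75 = 191.25→191) → #267BBF
46%: (51 − 23.46 = 27.54→28, 164 − 75.44 = 88.56→89, 255 − 117.3 = 137.7→138) → #1C598A
76%: (51 − 38.76 = 12.24→12, 164 − 124.64 = 39.36→39, 255 − 193.8 = 61.2→61) → #0C273D
87%: (51 − 44.37 = 6.63→7, 164 − 142.68 = 21.32→21, 255 − 221.85 = 33.15→33) → #071521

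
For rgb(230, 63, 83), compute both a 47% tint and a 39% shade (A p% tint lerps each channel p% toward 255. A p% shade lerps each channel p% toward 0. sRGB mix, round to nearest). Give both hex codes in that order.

47% tint:
  R: 230 + 0.47×(255−230) = 230 + 11.75 = 241.75 → 242
  G: 63 + 0.47×(255−63) = 63 + 90.24 = 153.24 → 153
  B: 83 + 0.47×(255−83) = 83 + 80.84 = 163.84 → 164
  → #f299a4
39% shade:
  R: 230 − 89.7 = 140.3 → 140
  G: 63 − 24.57 = 38.43 → 38
  B: 83 + 0.39×(0−83) = 83 − 32.37 = 50.63 → 51
  → #8c2633

#f299a4, #8c2633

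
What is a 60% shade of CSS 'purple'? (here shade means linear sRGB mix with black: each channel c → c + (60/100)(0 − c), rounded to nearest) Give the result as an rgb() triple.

rgb(51, 0, 51)

CSS purple is rgb(128, 0, 128).
A 60% shade moves each channel 60% toward 0:
  R: 128 + 0.6×(0−128) = 128 − 76.8 = 51.2 → 51
  G: 0 + 0.6×(0−0) = 0 + 0 = 0 → 0
  B: 128 + 0.6×(0−128) = 128 − 76.8 = 51.2 → 51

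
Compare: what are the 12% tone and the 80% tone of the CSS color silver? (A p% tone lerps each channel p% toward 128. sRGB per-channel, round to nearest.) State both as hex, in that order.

CSS silver is rgb(192, 192, 192).
12% tone:
  R: 192 + 0.12×(128−192) = 192 − 7.68 = 184.32 → 184
  G: 192 + 0.12×(128−192) = 192 − 7.68 = 184.32 → 184
  B: 192 + 0.12×(128−192) = 192 − 7.68 = 184.32 → 184
  → #B8B8B8
80% tone:
  R: 192 − 51.2 = 140.8 → 141
  G: 192 − 51.2 = 140.8 → 141
  B: 192 + 0.8×(128−192) = 192 − 51.2 = 140.8 → 141
  → #8D8D8D

#B8B8B8, #8D8D8D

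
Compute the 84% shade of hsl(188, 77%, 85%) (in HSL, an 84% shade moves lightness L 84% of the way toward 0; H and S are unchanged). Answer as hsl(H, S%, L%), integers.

L moves 84% from 85 toward 0: 85 − 71.4 = 13.6 → 14.
H and S are unchanged.

hsl(188, 77%, 14%)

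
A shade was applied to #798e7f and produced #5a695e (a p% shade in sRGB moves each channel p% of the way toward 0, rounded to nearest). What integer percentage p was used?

#798e7f is rgb(121, 142, 127); #5a695e is rgb(90, 105, 94).
On the G channel (widest range): 105 ≈ 142 + (p/100)(0 − 142), so p ≈ 100×(105 − 142)/(0 − 142) = -3700/-142 = 26.06.
p = 26 reproduces all three channels after rounding.

26%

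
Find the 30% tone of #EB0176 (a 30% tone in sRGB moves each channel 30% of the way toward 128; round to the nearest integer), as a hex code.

#EB0176 is rgb(235, 1, 118).
Lerp each channel 30% toward 128:
  R: 235 + 0.3×(128−235) = 235 − 32.1 = 202.9 → 203
  G: 1 + 38.1 = 39.1 → 39
  B: 118 + 3 = 121 → 121
rgb(203, 39, 121) = #CB2779.

#CB2779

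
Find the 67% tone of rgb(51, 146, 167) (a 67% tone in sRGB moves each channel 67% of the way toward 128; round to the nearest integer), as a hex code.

Lerp each channel 67% toward 128:
  R: 51 + 0.67×(128−51) = 51 + 51.59 = 102.59 → 103
  G: 146 + 0.67×(128−146) = 146 − 12.06 = 133.94 → 134
  B: 167 + 0.67×(128−167) = 167 − 26.13 = 140.87 → 141
rgb(103, 134, 141) = #67868d.

#67868d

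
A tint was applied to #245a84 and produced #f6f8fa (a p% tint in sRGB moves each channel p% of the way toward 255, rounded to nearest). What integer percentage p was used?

96%

#245a84 is rgb(36, 90, 132); #f6f8fa is rgb(246, 248, 250).
On the R channel (widest range): 246 ≈ 36 + (p/100)(255 − 36), so p ≈ 100×(246 − 36)/(255 − 36) = 21000/219 = 95.89.
p = 96 reproduces all three channels after rounding.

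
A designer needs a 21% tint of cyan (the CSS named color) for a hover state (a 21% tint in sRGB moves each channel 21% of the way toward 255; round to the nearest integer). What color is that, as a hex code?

#36FFFF

CSS cyan is rgb(0, 255, 255).
Lerp each channel 21% toward 255:
  R: 0 + 0.21×(255−0) = 0 + 53.55 = 53.55 → 54
  G: 255 + 0.21×(255−255) = 255 + 0 = 255 → 255
  B: 255 + 0.21×(255−255) = 255 + 0 = 255 → 255
rgb(54, 255, 255) = #36FFFF.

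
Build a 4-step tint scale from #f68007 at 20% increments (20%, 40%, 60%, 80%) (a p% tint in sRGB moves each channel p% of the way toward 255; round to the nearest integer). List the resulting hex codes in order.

#f89939, #fab36a, #fbcc9c, #fde6cd

#f68007 is rgb(246, 128, 7).
20%: (246 + 1.8 = 247.8→248, 128 + 25.4 = 153.4→153, 7 + 49.6 = 56.6→57) → #f89939
40%: (246 + 3.6 = 249.6→250, 128 + 50.8 = 178.8→179, 7 + 99.2 = 106.2→106) → #fab36a
60%: (246 + 5.4 = 251.4→251, 128 + 76.2 = 204.2→204, 7 + 148.8 = 155.8→156) → #fbcc9c
80%: (246 + 7.2 = 253.2→253, 128 + 101.6 = 229.6→230, 7 + 198.4 = 205.4→205) → #fde6cd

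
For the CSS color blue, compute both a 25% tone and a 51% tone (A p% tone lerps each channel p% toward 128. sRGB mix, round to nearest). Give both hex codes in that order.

#2020df, #4141be

CSS blue is rgb(0, 0, 255).
25% tone:
  R: 0 + 32 = 32 → 32
  G: 0 + 0.25×(128−0) = 0 + 32 = 32 → 32
  B: 255 + 0.25×(128−255) = 255 − 31.75 = 223.25 → 223
  → #2020df
51% tone:
  R: 0 + 0.51×(128−0) = 0 + 65.28 = 65.28 → 65
  G: 0 + 65.28 = 65.28 → 65
  B: 255 − 64.77 = 190.23 → 190
  → #4141be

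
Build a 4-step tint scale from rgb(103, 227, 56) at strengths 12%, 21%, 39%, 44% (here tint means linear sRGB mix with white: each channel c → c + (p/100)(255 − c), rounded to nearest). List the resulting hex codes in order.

12%: (103 + 18.24 = 121.24→121, 227 + 3.36 = 230.36→230, 56 + 23.88 = 79.88→80) → #79e650
21%: (103 + 31.92 = 134.92→135, 227 + 5.88 = 232.88→233, 56 + 41.79 = 97.79→98) → #87e962
39%: (103 + 59.28 = 162.28→162, 227 + 10.92 = 237.92→238, 56 + 77.61 = 133.61→134) → #a2ee86
44%: (103 + 66.88 = 169.88→170, 227 + 12.32 = 239.32→239, 56 + 87.56 = 143.56→144) → #aaef90

#79e650, #87e962, #a2ee86, #aaef90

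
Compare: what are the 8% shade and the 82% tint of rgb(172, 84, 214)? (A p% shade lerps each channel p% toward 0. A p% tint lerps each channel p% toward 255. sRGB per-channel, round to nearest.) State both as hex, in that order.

#9E4DC5, #F0E0F8

8% shade:
  R: 172 − 13.76 = 158.24 → 158
  G: 84 + 0.08×(0−84) = 84 − 6.72 = 77.28 → 77
  B: 214 + 0.08×(0−214) = 214 − 17.12 = 196.88 → 197
  → #9E4DC5
82% tint:
  R: 172 + 0.82×(255−172) = 172 + 68.06 = 240.06 → 240
  G: 84 + 0.82×(255−84) = 84 + 140.22 = 224.22 → 224
  B: 214 + 33.62 = 247.62 → 248
  → #F0E0F8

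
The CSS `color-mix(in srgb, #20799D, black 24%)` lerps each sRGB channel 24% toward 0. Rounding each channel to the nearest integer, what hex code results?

#185C77

#20799D is rgb(32, 121, 157).
Lerp each channel 24% toward 0:
  R: 32 + 0.24×(0−32) = 32 − 7.68 = 24.32 → 24
  G: 121 + 0.24×(0−121) = 121 − 29.04 = 91.96 → 92
  B: 157 + 0.24×(0−157) = 157 − 37.68 = 119.32 → 119
rgb(24, 92, 119) = #185C77.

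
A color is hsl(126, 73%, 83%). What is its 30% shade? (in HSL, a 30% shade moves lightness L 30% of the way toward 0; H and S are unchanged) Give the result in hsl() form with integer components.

hsl(126, 73%, 58%)

L moves 30% from 83 toward 0: 83 − 24.9 = 58.1 → 58.
H and S are unchanged.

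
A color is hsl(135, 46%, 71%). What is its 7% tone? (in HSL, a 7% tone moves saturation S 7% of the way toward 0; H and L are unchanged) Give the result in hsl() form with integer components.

S moves 7% from 46 toward 0: 46 − 3.22 = 42.78 → 43.
H and L are unchanged.

hsl(135, 43%, 71%)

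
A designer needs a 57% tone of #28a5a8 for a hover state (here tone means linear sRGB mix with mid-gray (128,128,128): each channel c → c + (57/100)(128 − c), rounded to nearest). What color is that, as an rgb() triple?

#28a5a8 is rgb(40, 165, 168).
A 57% tone moves each channel 57% toward 128:
  R: 40 + 0.57×(128−40) = 40 + 50.16 = 90.16 → 90
  G: 165 − 21.09 = 143.91 → 144
  B: 168 − 22.8 = 145.2 → 145

rgb(90, 144, 145)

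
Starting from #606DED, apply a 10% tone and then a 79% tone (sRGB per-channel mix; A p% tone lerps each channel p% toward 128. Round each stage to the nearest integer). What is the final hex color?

#7A7C95

#606DED is rgb(96, 109, 237).
Per channel, c → c + 0.1(128 − c):
  R: 96 + 3.2 = 99.2 → 99
  G: 109 + 1.9 = 110.9 → 111
  B: 237 − 10.9 = 226.1 → 226
After the tone: rgb(99, 111, 226) = #636FE2.
A 79% tone moves each channel 79% toward 128:
  R: 99 + 22.91 = 121.91 → 122
  G: 111 + 0.79×(128−111) = 111 + 13.43 = 124.43 → 124
  B: 226 + 0.79×(128−226) = 226 − 77.42 = 148.58 → 149
rgb(122, 124, 149) = #7A7C95.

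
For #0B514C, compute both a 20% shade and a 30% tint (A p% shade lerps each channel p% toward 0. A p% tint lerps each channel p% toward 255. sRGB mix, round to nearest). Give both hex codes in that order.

#09413D, #548582

#0B514C is rgb(11, 81, 76).
20% shade:
  R: 11 + 0.2×(0−11) = 11 − 2.2 = 8.8 → 9
  G: 81 + 0.2×(0−81) = 81 − 16.2 = 64.8 → 65
  B: 76 + 0.2×(0−76) = 76 − 15.2 = 60.8 → 61
  → #09413D
30% tint:
  R: 11 + 0.3×(255−11) = 11 + 73.2 = 84.2 → 84
  G: 81 + 0.3×(255−81) = 81 + 52.2 = 133.2 → 133
  B: 76 + 0.3×(255−76) = 76 + 53.7 = 129.7 → 130
  → #548582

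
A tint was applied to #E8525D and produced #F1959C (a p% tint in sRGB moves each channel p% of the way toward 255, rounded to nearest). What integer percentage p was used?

#E8525D is rgb(232, 82, 93); #F1959C is rgb(241, 149, 156).
On the G channel (widest range): 149 ≈ 82 + (p/100)(255 − 82), so p ≈ 100×(149 − 82)/(255 − 82) = 6700/173 = 38.73.
p = 39 reproduces all three channels after rounding.

39%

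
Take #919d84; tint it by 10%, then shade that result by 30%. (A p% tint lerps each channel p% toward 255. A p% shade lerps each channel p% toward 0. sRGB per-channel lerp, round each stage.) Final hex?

#6d7565

#919d84 is rgb(145, 157, 132).
Lerp each channel 10% toward 255:
  R: 145 + 0.1×(255−145) = 145 + 11 = 156 → 156
  G: 157 + 9.8 = 166.8 → 167
  B: 132 + 12.3 = 144.3 → 144
After the tint: rgb(156, 167, 144) = #9ca790.
Per channel, c → c + 0.3(0 − c):
  R: 156 + 0.3×(0−156) = 156 − 46.8 = 109.2 → 109
  G: 167 − 50.1 = 116.9 → 117
  B: 144 + 0.3×(0−144) = 144 − 43.2 = 100.8 → 101
rgb(109, 117, 101) = #6d7565.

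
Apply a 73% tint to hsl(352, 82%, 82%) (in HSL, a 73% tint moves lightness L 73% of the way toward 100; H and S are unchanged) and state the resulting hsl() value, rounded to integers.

hsl(352, 82%, 95%)

L moves 73% from 82 toward 100: 82 + 13.14 = 95.14 → 95.
H and S are unchanged.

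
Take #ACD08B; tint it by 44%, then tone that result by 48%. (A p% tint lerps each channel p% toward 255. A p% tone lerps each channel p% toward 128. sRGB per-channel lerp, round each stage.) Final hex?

#AAB5A0

#ACD08B is rgb(172, 208, 139).
Lerp each channel 44% toward 255:
  R: 172 + 36.52 = 208.52 → 209
  G: 208 + 0.44×(255−208) = 208 + 20.68 = 228.68 → 229
  B: 139 + 0.44×(255−139) = 139 + 51.04 = 190.04 → 190
After the tint: rgb(209, 229, 190) = #D1E5BE.
Per channel, c → c + 0.48(128 − c):
  R: 209 − 38.88 = 170.12 → 170
  G: 229 − 48.48 = 180.52 → 181
  B: 190 + 0.48×(128−190) = 190 − 29.76 = 160.24 → 160
rgb(170, 181, 160) = #AAB5A0.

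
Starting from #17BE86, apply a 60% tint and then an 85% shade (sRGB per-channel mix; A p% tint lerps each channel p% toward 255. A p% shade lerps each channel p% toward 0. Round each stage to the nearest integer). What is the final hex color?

#17BE86 is rgb(23, 190, 134).
A 60% tint moves each channel 60% toward 255:
  R: 23 + 0.6×(255−23) = 23 + 139.2 = 162.2 → 162
  G: 190 + 0.6×(255−190) = 190 + 39 = 229 → 229
  B: 134 + 72.6 = 206.6 → 207
After the tint: rgb(162, 229, 207) = #A2E5CF.
An 85% shade moves each channel 85% toward 0:
  R: 162 + 0.85×(0−162) = 162 − 137.7 = 24.3 → 24
  G: 229 − 194.65 = 34.35 → 34
  B: 207 + 0.85×(0−207) = 207 − 175.95 = 31.05 → 31
rgb(24, 34, 31) = #18221F.

#18221F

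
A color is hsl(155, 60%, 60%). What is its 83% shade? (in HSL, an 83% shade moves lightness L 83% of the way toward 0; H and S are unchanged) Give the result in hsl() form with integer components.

L moves 83% from 60 toward 0: 60 − 49.8 = 10.2 → 10.
H and S are unchanged.

hsl(155, 60%, 10%)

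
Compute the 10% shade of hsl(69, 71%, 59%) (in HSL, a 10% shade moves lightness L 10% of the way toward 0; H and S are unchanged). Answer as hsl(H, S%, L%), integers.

hsl(69, 71%, 53%)

L moves 10% from 59 toward 0: 59 − 5.9 = 53.1 → 53.
H and S are unchanged.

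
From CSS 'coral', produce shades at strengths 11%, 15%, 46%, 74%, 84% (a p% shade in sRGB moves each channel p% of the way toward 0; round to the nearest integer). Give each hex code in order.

#e37147, #d96c44, #8a452b, #422115, #29140d

CSS coral is rgb(255, 127, 80).
11%: (255 − 28.05 = 226.95→227, 127 − 13.97 = 113.03→113, 80 − 8.8 = 71.2→71) → #e37147
15%: (255 − 38.25 = 216.75→217, 127 − 19.05 = 107.95→108, 80 − 12 = 68→68) → #d96c44
46%: (255 − 117.3 = 137.7→138, 127 − 58.42 = 68.58→69, 80 − 36.8 = 43.2→43) → #8a452b
74%: (255 − 188.7 = 66.3→66, 127 − 93.98 = 33.02→33, 80 − 59.2 = 20.8→21) → #422115
84%: (255 − 214.2 = 40.8→41, 127 − 106.68 = 20.32→20, 80 − 67.2 = 12.8→13) → #29140d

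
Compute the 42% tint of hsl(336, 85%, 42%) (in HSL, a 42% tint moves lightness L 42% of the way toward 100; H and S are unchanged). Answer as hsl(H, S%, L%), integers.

hsl(336, 85%, 66%)

L moves 42% from 42 toward 100: 42 + 24.36 = 66.36 → 66.
H and S are unchanged.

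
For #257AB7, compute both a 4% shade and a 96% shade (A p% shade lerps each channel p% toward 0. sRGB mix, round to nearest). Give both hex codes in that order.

#2475B0, #010507

#257AB7 is rgb(37, 122, 183).
4% shade:
  R: 37 − 1.48 = 35.52 → 36
  G: 122 − 4.88 = 117.12 → 117
  B: 183 + 0.04×(0−183) = 183 − 7.32 = 175.68 → 176
  → #2475B0
96% shade:
  R: 37 − 35.52 = 1.48 → 1
  G: 122 − 117.12 = 4.88 → 5
  B: 183 + 0.96×(0−183) = 183 − 175.68 = 7.32 → 7
  → #010507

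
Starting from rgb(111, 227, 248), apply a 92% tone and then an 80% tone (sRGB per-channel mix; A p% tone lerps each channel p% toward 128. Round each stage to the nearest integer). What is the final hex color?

#808282

Lerp each channel 92% toward 128:
  R: 111 + 0.92×(128−111) = 111 + 15.64 = 126.64 → 127
  G: 227 + 0.92×(128−227) = 227 − 91.08 = 135.92 → 136
  B: 248 − 110.4 = 137.6 → 138
After the tone: rgb(127, 136, 138) = #7F888A.
Per channel, c → c + 0.8(128 − c):
  R: 127 + 0.8×(128−127) = 127 + 0.8 = 127.8 → 128
  G: 136 + 0.8×(128−136) = 136 − 6.4 = 129.6 → 130
  B: 138 + 0.8×(128−138) = 138 − 8 = 130 → 130
rgb(128, 130, 130) = #808282.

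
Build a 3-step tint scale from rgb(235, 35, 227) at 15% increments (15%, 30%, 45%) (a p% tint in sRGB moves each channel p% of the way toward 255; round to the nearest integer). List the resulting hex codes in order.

15%: (235 + 3 = 238→238, 35 + 33 = 68→68, 227 + 4.2 = 231.2→231) → #ee44e7
30%: (235 + 6 = 241→241, 35 + 66 = 101→101, 227 + 8.4 = 235.4→235) → #f165eb
45%: (235 + 9 = 244→244, 35 + 99 = 134→134, 227 + 12.6 = 239.6→240) → #f486f0

#ee44e7, #f165eb, #f486f0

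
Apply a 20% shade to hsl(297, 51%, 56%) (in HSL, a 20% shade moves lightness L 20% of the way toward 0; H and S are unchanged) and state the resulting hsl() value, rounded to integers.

hsl(297, 51%, 45%)

L moves 20% from 56 toward 0: 56 − 11.2 = 44.8 → 45.
H and S are unchanged.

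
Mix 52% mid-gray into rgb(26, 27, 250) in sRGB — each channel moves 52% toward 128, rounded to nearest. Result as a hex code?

Lerp each channel 52% toward 128:
  R: 26 + 0.52×(128−26) = 26 + 53.04 = 79.04 → 79
  G: 27 + 0.52×(128−27) = 27 + 52.52 = 79.52 → 80
  B: 250 − 63.44 = 186.56 → 187
rgb(79, 80, 187) = #4f50bb.

#4f50bb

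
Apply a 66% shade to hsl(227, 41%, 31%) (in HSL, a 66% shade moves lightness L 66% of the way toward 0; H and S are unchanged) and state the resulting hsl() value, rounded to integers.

hsl(227, 41%, 11%)

L moves 66% from 31 toward 0: 31 − 20.46 = 10.54 → 11.
H and S are unchanged.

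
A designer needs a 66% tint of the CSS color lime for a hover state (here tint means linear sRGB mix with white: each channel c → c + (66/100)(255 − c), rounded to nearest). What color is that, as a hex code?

#A8FFA8

CSS lime is rgb(0, 255, 0).
Lerp each channel 66% toward 255:
  R: 0 + 168.3 = 168.3 → 168
  G: 255 + 0.66×(255−255) = 255 + 0 = 255 → 255
  B: 0 + 168.3 = 168.3 → 168
rgb(168, 255, 168) = #A8FFA8.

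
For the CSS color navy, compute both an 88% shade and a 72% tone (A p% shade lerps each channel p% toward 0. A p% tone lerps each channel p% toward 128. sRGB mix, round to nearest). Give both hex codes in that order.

#00000f, #5c5c80

CSS navy is rgb(0, 0, 128).
88% shade:
  R: 0 + 0 = 0 → 0
  G: 0 + 0.88×(0−0) = 0 + 0 = 0 → 0
  B: 128 + 0.88×(0−128) = 128 − 112.64 = 15.36 → 15
  → #00000f
72% tone:
  R: 0 + 92.16 = 92.16 → 92
  G: 0 + 0.72×(128−0) = 0 + 92.16 = 92.16 → 92
  B: 128 + 0.72×(128−128) = 128 + 0 = 128 → 128
  → #5c5c80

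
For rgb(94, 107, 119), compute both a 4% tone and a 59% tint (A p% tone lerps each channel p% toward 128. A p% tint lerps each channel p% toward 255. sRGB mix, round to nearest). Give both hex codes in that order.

#5f6c77, #bdc2c7

4% tone:
  R: 94 + 0.04×(128−94) = 94 + 1.36 = 95.36 → 95
  G: 107 + 0.04×(128−107) = 107 + 0.84 = 107.84 → 108
  B: 119 + 0.36 = 119.36 → 119
  → #5f6c77
59% tint:
  R: 94 + 0.59×(255−94) = 94 + 94.99 = 188.99 → 189
  G: 107 + 0.59×(255−107) = 107 + 87.32 = 194.32 → 194
  B: 119 + 80.24 = 199.24 → 199
  → #bdc2c7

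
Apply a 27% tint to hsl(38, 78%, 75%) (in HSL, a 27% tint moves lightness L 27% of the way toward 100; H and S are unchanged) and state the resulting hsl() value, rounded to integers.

L moves 27% from 75 toward 100: 75 + 6.75 = 81.75 → 82.
H and S are unchanged.

hsl(38, 78%, 82%)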